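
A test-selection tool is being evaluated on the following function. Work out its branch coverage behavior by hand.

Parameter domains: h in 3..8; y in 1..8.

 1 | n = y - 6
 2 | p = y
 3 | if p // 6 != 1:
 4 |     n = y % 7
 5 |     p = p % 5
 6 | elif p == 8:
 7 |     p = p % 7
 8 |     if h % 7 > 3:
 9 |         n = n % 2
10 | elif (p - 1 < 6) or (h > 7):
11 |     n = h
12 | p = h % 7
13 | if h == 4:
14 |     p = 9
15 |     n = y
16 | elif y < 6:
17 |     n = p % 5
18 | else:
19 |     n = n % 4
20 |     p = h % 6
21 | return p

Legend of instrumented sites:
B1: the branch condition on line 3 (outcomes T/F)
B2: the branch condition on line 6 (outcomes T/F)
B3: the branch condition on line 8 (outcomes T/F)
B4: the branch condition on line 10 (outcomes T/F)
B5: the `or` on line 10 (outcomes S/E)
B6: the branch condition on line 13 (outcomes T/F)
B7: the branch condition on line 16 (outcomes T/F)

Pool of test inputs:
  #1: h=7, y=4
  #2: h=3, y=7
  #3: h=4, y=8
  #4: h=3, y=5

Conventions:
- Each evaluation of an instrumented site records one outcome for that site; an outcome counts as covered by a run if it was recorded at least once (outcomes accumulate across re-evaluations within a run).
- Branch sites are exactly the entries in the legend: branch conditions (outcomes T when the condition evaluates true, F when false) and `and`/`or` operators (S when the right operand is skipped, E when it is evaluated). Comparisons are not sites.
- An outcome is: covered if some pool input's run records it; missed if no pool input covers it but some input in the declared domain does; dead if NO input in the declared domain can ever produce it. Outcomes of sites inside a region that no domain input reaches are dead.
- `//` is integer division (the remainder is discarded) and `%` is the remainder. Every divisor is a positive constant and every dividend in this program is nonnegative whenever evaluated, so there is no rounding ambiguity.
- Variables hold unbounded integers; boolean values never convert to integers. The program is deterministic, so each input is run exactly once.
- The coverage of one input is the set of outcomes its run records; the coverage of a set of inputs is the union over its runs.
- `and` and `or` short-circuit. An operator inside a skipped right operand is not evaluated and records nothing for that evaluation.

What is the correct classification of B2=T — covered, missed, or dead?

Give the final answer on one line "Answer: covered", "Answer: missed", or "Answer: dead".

B2=T is recorded by pool input(s) 3 -> covered

Answer: covered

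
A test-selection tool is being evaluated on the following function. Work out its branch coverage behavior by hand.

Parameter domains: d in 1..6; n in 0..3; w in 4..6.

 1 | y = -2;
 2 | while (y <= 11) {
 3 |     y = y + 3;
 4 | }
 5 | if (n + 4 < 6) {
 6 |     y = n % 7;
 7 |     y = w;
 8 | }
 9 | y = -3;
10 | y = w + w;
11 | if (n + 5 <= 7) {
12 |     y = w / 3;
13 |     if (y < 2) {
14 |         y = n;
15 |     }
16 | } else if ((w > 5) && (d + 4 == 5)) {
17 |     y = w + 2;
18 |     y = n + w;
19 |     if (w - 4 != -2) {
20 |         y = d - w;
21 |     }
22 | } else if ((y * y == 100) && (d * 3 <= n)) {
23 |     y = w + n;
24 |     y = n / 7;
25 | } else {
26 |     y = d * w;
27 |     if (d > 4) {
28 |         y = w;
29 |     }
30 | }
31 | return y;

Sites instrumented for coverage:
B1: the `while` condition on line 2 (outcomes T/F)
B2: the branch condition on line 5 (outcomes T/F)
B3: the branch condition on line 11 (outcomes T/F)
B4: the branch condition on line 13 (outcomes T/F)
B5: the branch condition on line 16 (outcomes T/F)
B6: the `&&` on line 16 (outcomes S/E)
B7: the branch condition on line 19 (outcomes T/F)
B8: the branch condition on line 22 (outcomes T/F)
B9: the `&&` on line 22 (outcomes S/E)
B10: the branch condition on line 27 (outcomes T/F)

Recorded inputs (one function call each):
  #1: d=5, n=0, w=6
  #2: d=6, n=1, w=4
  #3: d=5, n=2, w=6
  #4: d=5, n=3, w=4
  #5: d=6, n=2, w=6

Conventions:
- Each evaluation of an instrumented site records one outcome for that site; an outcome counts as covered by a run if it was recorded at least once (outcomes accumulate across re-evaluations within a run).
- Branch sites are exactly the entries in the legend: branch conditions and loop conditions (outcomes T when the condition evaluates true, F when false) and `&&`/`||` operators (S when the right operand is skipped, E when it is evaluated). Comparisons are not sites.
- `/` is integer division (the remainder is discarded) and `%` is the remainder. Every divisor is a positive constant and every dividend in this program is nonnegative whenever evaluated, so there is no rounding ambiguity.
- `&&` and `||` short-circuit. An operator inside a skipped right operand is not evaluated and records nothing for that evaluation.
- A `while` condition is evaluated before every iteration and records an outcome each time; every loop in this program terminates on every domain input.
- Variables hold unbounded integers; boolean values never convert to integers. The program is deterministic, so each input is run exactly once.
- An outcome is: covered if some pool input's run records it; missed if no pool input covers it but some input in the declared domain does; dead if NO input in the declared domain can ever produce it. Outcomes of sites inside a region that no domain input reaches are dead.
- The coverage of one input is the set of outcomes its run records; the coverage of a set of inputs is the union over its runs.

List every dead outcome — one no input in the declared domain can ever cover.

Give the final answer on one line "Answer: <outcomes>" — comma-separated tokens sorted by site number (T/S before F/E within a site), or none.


running all 72 domain inputs and tallying outcomes:
  B7=F: zero occurrences over every domain input -> dead
  reachable outcomes have witnesses, e.g. B1=T (e.g. d=1, n=0, w=4), B1=F (e.g. d=1, n=0, w=4), B2=T (e.g. d=1, n=0, w=4), B2=F (e.g. d=1, n=2, w=4)
Answer: B7=F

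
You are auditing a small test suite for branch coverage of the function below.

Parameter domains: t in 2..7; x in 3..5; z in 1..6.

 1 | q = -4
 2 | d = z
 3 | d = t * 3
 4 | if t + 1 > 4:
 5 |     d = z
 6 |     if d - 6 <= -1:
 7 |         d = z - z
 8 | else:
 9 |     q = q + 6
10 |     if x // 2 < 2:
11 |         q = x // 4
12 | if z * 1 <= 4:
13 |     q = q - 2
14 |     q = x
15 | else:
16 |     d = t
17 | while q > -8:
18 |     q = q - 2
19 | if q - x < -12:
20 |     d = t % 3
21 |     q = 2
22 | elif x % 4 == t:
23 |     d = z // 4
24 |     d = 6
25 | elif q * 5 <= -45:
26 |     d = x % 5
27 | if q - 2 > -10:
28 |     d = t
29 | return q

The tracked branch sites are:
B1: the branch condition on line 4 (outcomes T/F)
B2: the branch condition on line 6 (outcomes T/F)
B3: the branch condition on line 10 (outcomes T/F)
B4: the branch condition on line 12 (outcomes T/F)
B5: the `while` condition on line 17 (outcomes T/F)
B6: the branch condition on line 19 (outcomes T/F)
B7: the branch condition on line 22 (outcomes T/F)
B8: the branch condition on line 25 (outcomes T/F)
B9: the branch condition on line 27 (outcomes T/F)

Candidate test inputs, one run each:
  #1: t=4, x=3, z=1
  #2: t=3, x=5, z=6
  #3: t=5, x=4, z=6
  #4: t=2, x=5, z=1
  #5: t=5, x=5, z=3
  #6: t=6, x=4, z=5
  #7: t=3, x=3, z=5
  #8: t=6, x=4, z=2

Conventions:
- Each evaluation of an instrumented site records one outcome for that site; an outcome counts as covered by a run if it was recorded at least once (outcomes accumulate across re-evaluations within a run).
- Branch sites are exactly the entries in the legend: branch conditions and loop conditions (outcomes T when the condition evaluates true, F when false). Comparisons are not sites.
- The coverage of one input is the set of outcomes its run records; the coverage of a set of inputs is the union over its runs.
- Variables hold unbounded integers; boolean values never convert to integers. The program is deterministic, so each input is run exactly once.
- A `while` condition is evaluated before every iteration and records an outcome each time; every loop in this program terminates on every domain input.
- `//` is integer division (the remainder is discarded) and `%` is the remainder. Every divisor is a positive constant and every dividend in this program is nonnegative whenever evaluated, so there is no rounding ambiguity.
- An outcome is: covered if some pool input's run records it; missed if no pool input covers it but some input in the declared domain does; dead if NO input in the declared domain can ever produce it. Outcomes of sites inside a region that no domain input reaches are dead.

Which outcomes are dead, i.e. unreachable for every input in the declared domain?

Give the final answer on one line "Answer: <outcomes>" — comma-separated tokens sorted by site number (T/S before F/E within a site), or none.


exhaustive pass over the 108-input domain:
  reachable outcomes have witnesses, e.g. B1=T (e.g. t=4, x=3, z=1), B1=F (e.g. t=2, x=3, z=1), B2=T (e.g. t=4, x=3, z=1), B2=F (e.g. t=4, x=3, z=6)
Answer: none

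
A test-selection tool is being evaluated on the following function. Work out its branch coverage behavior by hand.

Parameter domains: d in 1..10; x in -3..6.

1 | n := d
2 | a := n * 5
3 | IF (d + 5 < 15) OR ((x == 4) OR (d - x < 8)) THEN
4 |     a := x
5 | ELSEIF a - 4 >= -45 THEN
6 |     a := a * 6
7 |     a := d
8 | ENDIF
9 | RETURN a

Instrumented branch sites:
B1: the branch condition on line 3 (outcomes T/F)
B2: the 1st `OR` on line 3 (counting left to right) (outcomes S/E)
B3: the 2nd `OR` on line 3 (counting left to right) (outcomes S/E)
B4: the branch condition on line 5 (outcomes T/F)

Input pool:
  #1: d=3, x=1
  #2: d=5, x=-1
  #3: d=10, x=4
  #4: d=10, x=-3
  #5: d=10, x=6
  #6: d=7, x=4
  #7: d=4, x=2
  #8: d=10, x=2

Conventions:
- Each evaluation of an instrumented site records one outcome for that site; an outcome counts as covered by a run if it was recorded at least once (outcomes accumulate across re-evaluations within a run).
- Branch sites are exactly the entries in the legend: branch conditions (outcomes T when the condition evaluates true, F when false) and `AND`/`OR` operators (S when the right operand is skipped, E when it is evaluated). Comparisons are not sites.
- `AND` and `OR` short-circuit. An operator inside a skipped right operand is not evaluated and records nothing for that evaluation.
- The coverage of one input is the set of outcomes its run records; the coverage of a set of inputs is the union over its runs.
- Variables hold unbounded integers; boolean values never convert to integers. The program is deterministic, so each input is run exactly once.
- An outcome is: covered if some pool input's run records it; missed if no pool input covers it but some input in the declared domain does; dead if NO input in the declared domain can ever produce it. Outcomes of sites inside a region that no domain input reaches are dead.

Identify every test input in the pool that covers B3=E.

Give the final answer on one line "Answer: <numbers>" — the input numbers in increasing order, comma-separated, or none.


input #1 (d=3, x=1): does not produce B3=E
input #2 (d=5, x=-1): does not produce B3=E
input #3 (d=10, x=4): does not produce B3=E
input #4 (d=10, x=-3): produces B3=E
input #5 (d=10, x=6): produces B3=E
input #6 (d=7, x=4): does not produce B3=E
input #7 (d=4, x=2): does not produce B3=E
input #8 (d=10, x=2): produces B3=E
Answer: 4, 5, 8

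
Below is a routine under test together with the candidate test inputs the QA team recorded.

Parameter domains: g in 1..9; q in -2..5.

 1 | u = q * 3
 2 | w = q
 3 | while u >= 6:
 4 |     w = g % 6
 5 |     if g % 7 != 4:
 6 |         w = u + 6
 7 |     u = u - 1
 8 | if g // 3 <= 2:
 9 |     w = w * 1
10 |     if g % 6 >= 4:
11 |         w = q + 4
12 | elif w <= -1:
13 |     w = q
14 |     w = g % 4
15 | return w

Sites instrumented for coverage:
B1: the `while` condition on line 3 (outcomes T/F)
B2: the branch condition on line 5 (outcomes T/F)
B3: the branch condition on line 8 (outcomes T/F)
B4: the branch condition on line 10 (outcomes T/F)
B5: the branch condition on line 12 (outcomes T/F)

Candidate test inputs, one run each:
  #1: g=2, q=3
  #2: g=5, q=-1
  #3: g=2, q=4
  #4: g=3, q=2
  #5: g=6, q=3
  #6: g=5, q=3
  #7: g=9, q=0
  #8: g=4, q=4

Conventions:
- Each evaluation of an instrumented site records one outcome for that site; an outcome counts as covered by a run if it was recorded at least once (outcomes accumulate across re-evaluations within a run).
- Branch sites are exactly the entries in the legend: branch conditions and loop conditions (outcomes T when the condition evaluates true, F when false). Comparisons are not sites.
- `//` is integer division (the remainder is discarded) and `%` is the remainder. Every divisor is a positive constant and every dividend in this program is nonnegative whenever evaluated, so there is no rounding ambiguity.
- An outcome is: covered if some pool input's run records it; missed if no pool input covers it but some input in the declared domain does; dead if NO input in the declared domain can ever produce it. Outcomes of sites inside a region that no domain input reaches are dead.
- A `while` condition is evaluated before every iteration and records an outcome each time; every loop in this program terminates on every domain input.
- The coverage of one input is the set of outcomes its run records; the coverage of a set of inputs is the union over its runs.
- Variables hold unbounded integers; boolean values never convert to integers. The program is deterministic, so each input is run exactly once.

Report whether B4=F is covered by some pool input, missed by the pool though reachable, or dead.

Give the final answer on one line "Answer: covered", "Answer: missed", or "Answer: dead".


B4=F is recorded by pool input(s) 1, 3, 4, 5 -> covered
Answer: covered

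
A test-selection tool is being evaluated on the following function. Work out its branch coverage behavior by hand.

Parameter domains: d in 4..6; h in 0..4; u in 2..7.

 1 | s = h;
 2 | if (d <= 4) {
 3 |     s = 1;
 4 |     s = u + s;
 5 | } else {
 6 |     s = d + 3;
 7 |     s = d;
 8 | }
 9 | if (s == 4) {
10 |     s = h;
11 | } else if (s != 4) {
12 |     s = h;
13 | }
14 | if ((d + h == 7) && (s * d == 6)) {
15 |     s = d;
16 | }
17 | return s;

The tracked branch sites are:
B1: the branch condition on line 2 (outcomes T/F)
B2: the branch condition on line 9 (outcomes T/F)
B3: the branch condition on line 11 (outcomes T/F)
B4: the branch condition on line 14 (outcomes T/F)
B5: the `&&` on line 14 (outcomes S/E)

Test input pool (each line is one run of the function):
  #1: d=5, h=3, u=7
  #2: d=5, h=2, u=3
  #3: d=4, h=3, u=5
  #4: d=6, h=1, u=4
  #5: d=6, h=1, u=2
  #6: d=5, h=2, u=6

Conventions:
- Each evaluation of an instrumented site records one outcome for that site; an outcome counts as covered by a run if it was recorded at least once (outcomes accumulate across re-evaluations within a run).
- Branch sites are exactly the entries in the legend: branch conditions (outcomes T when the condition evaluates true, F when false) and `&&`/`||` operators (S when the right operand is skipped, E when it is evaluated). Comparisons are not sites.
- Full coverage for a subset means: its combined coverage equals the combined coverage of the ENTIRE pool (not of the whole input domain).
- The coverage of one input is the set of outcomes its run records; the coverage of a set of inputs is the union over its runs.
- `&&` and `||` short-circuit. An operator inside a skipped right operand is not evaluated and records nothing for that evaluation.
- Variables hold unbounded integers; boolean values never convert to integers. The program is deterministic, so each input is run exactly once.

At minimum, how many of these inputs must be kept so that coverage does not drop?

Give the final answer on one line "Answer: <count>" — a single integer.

test 1 (d=5, h=3, u=7) fires B1->F, B2->F, B3->T, B5->S, B4->F; hits B1=F, B2=F, B3=T, B4=F, B5=S
test 2 (d=5, h=2, u=3) fires B1->F, B2->F, B3->T, B5->E, B4->F; hits B1=F, B2=F, B3=T, B4=F, B5=E
test 3 (d=4, h=3, u=5) fires B1->T, B2->F, B3->T, B5->E, B4->F; hits B1=T, B2=F, B3=T, B4=F, B5=E
test 4 (d=6, h=1, u=4) fires B1->F, B2->F, B3->T, B5->E, B4->T; hits B1=F, B2=F, B3=T, B4=T, B5=E
test 5 (d=6, h=1, u=2) fires B1->F, B2->F, B3->T, B5->E, B4->T; hits B1=F, B2=F, B3=T, B4=T, B5=E
test 6 (d=5, h=2, u=6) fires B1->F, B2->F, B3->T, B5->E, B4->F; hits B1=F, B2=F, B3=T, B4=F, B5=E
union over all inputs: B1=T, B1=F, B2=F, B3=T, B4=T, B4=F, B5=S, B5=E (8 outcomes)
size 1 is not enough: best union over all size-1 subsets is 5/8
size 2 is not enough: best union over all size-2 subsets is 7/8
the canonical winner is {1, 3, 4}: size 3, full 8-outcome coverage, earliest index list among size-3 covers

Answer: 3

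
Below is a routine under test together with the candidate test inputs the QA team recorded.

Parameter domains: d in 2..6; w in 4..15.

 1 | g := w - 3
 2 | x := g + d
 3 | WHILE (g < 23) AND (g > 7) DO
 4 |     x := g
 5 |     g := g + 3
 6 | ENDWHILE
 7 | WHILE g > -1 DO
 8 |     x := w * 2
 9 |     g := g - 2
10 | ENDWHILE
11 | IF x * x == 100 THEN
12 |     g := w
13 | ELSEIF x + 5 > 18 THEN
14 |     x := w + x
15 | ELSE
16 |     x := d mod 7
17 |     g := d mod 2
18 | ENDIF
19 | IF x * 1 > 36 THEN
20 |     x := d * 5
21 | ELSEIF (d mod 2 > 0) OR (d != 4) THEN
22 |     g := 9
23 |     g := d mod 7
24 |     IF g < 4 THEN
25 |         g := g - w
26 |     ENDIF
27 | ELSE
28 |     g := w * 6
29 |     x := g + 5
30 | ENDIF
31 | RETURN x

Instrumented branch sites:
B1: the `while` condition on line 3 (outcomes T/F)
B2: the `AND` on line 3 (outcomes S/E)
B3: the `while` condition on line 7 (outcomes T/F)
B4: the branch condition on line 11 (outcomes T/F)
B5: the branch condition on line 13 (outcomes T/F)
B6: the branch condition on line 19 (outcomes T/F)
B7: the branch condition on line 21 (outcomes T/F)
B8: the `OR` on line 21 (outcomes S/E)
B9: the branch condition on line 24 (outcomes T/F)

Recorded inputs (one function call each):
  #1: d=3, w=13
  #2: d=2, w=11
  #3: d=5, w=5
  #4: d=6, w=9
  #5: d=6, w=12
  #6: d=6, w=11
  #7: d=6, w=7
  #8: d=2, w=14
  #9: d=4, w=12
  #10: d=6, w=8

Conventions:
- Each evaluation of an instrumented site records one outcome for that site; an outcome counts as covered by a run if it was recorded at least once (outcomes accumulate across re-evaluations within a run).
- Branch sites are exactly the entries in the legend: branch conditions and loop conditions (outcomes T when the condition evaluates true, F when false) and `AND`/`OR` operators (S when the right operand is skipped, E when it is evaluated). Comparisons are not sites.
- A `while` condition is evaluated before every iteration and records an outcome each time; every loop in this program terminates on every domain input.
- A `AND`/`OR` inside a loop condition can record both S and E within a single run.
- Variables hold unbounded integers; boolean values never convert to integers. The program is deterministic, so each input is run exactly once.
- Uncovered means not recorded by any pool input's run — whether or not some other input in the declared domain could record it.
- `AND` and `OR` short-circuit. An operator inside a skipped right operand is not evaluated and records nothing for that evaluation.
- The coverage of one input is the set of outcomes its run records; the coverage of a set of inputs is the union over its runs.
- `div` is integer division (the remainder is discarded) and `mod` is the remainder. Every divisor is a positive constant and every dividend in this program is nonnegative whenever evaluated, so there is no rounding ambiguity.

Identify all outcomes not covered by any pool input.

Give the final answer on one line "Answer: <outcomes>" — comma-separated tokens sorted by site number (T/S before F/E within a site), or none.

test 1 (d=3, w=13) hits B1=T, B1=F, B2=S, B2=E, B3=T, B3=F, B4=F, B5=T, B6=T
test 2 (d=2, w=11) hits B1=T, B1=F, B2=S, B2=E, B3=T, B3=F, B4=F, B5=T, B6=F, B7=T, B8=E, B9=T
test 3 (d=5, w=5) hits B1=F, B2=E, B3=T, B3=F, B4=T, B6=F, B7=T, B8=S, B9=F
test 4 (d=6, w=9) hits B1=F, B2=E, B3=T, B3=F, B4=F, B5=T, B6=F, B7=T, B8=E, B9=F
test 5 (d=6, w=12) hits B1=T, B1=F, B2=S, B2=E, B3=T, B3=F, B4=F, B5=T, B6=F, B7=T, B8=E, B9=F
test 6 (d=6, w=11) hits B1=T, B1=F, B2=S, B2=E, B3=T, B3=F, B4=F, B5=T, B6=F, B7=T, B8=E, B9=F
test 7 (d=6, w=7) hits B1=F, B2=E, B3=T, B3=F, B4=F, B5=T, B6=F, B7=T, B8=E, B9=F
test 8 (d=2, w=14) hits B1=T, B1=F, B2=S, B2=E, B3=T, B3=F, B4=F, B5=T, B6=T
test 9 (d=4, w=12) hits B1=T, B1=F, B2=S, B2=E, B3=T, B3=F, B4=F, B5=T, B6=F, B7=F, B8=E
test 10 (d=6, w=8) hits B1=F, B2=E, B3=T, B3=F, B4=F, B5=T, B6=F, B7=T, B8=E, B9=F
union over the pool: B1=T, B1=F, B2=S, B2=E, B3=T, B3=F, B4=T, B4=F, B5=T, B6=T, B6=F, B7=T, B7=F, B8=S, B8=E, B9=T, B9=F
uncovered (1 of 18): B5=F

Answer: B5=F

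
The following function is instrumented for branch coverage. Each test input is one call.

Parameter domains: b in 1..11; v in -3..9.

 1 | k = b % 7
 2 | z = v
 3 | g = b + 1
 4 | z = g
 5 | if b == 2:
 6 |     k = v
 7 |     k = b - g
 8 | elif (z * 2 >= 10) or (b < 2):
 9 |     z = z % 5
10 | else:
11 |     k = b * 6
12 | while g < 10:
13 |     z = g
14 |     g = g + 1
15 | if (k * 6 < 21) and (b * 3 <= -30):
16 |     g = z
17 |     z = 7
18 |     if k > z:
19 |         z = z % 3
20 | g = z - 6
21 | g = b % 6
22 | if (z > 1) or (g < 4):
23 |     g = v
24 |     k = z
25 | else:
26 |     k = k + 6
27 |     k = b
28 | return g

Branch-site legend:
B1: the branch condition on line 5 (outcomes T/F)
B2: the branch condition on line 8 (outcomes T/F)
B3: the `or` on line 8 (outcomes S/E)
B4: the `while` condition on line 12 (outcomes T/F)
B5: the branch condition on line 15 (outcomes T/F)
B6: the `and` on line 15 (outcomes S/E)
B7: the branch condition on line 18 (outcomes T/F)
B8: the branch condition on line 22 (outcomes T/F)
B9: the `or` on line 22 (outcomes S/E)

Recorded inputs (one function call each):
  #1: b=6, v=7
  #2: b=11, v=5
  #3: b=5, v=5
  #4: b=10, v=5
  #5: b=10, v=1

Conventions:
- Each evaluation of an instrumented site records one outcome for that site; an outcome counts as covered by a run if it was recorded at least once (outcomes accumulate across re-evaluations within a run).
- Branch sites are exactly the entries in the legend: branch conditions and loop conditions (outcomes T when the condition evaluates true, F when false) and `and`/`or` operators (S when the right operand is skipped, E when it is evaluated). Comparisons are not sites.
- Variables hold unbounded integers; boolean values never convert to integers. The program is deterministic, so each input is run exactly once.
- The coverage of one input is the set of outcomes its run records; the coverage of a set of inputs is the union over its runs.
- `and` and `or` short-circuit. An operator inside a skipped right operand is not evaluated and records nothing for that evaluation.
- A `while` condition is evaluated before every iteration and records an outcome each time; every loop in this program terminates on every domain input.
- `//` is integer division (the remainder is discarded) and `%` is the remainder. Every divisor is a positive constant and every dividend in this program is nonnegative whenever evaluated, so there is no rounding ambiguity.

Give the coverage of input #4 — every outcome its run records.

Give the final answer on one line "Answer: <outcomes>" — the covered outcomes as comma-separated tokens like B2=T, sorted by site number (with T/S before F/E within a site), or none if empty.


Simulating input #4 (b=10, v=5) step by step:
  B1->F, B3->S, B2->T, B4->F, B6->E, B5->F, B9->E, B8->F
collecting distinct outcomes: B1=F, B2=T, B3=S, B4=F, B5=F, B6=E, B8=F, B9=E
Answer: B1=F, B2=T, B3=S, B4=F, B5=F, B6=E, B8=F, B9=E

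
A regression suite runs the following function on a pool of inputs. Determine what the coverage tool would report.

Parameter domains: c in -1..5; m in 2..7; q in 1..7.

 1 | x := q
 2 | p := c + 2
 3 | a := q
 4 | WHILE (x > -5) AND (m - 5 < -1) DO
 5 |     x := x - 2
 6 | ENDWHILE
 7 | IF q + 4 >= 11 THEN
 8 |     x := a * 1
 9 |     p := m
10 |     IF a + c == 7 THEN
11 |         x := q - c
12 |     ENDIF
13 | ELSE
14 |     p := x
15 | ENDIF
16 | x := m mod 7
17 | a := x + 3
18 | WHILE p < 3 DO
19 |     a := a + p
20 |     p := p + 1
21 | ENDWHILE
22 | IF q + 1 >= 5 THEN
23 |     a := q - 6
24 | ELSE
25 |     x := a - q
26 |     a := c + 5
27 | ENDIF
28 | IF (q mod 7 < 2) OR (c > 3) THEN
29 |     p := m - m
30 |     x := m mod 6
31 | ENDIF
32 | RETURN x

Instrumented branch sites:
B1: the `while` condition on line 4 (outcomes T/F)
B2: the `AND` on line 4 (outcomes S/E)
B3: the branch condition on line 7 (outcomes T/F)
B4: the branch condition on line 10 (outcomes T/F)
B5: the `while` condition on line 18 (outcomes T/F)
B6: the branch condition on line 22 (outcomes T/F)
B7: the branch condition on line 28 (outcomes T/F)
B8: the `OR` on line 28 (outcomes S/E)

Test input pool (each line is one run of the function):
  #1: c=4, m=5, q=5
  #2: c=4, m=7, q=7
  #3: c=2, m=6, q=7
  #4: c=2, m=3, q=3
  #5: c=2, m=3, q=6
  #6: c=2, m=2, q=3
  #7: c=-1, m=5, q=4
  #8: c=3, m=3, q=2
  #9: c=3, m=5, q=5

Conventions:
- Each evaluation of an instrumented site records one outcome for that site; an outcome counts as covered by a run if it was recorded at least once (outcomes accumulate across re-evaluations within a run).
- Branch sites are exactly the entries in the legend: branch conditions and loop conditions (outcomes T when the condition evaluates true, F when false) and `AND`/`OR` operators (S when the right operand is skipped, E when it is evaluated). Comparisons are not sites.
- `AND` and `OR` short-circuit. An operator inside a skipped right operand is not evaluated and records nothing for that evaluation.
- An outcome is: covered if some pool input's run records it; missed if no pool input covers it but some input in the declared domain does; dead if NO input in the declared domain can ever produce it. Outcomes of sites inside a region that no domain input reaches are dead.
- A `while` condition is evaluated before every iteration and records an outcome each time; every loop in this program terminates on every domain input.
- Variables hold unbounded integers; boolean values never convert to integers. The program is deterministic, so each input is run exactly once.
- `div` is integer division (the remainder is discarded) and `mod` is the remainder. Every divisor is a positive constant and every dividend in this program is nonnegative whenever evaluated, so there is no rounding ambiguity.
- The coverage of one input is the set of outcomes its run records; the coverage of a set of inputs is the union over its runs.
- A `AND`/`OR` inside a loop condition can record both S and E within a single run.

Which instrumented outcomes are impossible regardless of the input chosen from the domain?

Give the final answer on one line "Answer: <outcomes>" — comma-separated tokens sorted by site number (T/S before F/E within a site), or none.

sweeping the full domain (294 inputs) for each outcome:
  reachable outcomes have witnesses, e.g. B1=T (e.g. c=-1, m=2, q=1), B1=F (e.g. c=-1, m=2, q=1), B2=S (e.g. c=-1, m=2, q=1), B2=E (e.g. c=-1, m=2, q=1)

Answer: none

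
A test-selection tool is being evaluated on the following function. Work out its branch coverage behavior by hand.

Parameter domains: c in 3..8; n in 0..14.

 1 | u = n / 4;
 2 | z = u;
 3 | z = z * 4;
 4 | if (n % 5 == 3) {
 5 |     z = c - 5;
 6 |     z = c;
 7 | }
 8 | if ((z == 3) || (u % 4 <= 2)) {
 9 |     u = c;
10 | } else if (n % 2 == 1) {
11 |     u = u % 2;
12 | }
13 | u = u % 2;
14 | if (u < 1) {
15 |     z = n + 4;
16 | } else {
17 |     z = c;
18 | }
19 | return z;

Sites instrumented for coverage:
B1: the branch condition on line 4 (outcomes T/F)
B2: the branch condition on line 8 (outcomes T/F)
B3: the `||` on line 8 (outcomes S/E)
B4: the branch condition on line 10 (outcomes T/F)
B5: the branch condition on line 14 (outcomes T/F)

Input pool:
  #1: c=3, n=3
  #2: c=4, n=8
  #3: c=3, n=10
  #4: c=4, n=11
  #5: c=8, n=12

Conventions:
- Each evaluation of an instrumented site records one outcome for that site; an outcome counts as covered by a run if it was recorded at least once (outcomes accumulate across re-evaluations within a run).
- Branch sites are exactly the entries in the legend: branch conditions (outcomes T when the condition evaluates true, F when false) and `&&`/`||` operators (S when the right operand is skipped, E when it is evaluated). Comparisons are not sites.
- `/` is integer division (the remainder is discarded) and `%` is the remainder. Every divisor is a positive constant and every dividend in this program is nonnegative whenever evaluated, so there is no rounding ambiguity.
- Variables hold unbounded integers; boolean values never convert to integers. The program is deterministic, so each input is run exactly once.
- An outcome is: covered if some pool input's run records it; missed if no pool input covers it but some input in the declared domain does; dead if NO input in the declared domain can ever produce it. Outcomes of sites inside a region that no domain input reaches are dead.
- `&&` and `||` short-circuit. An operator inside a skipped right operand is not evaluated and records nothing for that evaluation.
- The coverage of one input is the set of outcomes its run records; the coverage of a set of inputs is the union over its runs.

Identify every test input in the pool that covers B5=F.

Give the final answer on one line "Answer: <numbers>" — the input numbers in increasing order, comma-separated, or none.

input #1 (c=3, n=3): records B5=F
input #2 (c=4, n=8): does not record B5=F
input #3 (c=3, n=10): records B5=F
input #4 (c=4, n=11): does not record B5=F
input #5 (c=8, n=12): records B5=F

Answer: 1, 3, 5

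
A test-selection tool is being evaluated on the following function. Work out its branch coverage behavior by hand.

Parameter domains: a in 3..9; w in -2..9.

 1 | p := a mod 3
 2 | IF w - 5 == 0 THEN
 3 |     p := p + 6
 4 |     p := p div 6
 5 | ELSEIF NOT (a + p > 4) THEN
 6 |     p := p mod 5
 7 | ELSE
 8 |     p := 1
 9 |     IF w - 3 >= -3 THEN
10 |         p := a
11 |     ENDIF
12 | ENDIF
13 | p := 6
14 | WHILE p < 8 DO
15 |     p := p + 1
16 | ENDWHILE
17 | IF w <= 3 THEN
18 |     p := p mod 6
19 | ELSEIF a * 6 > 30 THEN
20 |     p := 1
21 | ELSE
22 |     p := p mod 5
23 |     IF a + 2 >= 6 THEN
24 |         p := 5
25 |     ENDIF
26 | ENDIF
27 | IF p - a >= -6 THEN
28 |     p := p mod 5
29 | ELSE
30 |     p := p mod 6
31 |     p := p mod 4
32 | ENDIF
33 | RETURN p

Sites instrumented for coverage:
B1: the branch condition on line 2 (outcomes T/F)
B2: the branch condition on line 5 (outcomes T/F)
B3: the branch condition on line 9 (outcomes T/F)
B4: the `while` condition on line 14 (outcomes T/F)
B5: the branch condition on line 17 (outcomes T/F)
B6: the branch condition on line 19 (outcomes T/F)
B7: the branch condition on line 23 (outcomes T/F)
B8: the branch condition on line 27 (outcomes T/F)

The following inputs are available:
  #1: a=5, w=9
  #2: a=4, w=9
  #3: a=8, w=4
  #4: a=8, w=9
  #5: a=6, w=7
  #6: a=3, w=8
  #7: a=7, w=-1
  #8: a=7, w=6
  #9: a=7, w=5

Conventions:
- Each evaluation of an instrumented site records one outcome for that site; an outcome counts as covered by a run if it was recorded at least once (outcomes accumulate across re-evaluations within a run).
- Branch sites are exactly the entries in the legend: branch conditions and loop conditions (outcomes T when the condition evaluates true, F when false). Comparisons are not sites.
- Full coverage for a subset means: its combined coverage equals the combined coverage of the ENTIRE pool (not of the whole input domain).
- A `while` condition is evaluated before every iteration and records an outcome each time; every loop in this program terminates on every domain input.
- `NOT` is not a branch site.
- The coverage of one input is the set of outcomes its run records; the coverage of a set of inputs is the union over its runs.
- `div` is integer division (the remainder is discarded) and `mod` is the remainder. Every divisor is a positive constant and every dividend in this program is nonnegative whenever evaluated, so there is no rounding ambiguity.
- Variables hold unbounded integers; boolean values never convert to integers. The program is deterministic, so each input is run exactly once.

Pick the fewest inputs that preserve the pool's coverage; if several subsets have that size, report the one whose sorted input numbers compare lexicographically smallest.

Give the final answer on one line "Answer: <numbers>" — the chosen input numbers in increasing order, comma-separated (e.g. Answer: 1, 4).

#1 (a=5, w=9) -> covered: B1=F, B2=F, B3=T, B4=T, B4=F, B5=F, B6=F, B7=T, B8=T
#2 (a=4, w=9) -> covered: B1=F, B2=F, B3=T, B4=T, B4=F, B5=F, B6=F, B7=T, B8=T
#3 (a=8, w=4) -> covered: B1=F, B2=F, B3=T, B4=T, B4=F, B5=F, B6=T, B8=F
#4 (a=8, w=9) -> covered: B1=F, B2=F, B3=T, B4=T, B4=F, B5=F, B6=T, B8=F
#5 (a=6, w=7) -> covered: B1=F, B2=F, B3=T, B4=T, B4=F, B5=F, B6=T, B8=T
#6 (a=3, w=8) -> covered: B1=F, B2=T, B4=T, B4=F, B5=F, B6=F, B7=F, B8=T
#7 (a=7, w=-1) -> covered: B1=F, B2=F, B3=F, B4=T, B4=F, B5=T, B8=T
#8 (a=7, w=6) -> covered: B1=F, B2=F, B3=T, B4=T, B4=F, B5=F, B6=T, B8=T
#9 (a=7, w=5) -> covered: B1=T, B4=T, B4=F, B5=F, B6=T, B8=T
the full pool covers 16 outcomes: B1=T, B1=F, B2=T, B2=F, B3=T, B3=F, B4=T, B4=F, B5=T, B5=F, B6=T, B6=F, B7=T, B7=F, B8=T, B8=F
size 1 is not enough: best union over all size-1 subsets is 9/16
size 2 is not enough: best union over all size-2 subsets is 12/16
size 3 is not enough: best union over all size-3 subsets is 14/16
size 4 is not enough: best union over all size-4 subsets is 15/16
inputs {1, 3, 6, 7, 9} (size 5) cover everything; no size-5 subset with a lexicographically smaller index list covers all 16

Answer: 1, 3, 6, 7, 9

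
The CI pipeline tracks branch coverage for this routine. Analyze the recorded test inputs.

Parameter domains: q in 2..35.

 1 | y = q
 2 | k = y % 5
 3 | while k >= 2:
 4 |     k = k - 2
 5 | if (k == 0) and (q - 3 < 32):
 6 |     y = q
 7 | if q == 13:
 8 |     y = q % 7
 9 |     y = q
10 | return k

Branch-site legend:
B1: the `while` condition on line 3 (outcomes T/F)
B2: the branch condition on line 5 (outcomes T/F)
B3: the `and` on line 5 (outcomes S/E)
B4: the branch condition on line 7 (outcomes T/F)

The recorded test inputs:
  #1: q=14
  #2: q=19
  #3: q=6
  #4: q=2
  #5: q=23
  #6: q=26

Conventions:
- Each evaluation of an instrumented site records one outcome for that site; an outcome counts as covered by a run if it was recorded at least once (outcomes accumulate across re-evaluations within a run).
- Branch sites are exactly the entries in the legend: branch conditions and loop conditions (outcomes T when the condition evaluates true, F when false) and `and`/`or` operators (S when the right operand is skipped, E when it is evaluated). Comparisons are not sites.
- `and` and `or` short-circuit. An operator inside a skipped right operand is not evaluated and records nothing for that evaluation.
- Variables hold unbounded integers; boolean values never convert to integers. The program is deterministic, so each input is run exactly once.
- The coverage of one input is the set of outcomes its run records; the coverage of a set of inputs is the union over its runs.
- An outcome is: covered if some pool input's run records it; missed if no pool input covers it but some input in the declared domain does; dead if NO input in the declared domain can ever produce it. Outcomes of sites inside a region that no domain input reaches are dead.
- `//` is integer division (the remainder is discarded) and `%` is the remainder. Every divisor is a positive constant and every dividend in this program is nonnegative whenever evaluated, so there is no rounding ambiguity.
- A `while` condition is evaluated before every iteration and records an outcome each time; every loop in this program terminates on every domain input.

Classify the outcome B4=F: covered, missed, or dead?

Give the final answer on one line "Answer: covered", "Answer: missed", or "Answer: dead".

B4=F is recorded by pool input(s) 1, 2, 3, 4, 5, 6 -> covered

Answer: covered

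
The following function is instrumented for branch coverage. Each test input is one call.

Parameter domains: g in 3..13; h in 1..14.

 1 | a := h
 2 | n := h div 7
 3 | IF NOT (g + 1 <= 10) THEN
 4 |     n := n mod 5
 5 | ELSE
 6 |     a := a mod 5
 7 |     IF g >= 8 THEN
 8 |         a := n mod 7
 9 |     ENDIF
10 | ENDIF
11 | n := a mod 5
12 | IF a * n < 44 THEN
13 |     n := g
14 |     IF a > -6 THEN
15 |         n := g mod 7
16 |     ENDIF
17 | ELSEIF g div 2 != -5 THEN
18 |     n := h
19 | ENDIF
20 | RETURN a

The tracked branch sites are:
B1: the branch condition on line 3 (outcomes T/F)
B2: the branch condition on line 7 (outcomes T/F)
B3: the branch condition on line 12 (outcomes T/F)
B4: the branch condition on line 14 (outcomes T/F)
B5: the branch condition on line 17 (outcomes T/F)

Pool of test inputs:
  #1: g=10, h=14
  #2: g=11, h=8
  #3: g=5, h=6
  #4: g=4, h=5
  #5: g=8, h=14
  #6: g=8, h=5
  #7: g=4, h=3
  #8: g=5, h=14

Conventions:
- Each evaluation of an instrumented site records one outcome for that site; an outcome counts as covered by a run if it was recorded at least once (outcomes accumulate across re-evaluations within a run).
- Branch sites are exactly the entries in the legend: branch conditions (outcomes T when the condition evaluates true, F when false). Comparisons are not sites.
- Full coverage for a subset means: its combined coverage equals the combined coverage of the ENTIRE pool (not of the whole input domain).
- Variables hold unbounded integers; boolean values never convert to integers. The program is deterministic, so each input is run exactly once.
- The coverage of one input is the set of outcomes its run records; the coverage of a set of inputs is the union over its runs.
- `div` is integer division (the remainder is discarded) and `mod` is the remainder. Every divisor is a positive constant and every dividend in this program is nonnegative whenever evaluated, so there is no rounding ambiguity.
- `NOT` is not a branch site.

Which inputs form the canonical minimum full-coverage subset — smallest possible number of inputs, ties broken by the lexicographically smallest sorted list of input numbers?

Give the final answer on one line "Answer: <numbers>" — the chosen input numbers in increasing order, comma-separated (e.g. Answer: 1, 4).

#1 (g=10, h=14) -> covered: B1=T, B3=F, B5=T
#2 (g=11, h=8) -> covered: B1=T, B3=T, B4=T
#3 (g=5, h=6) -> covered: B1=F, B2=F, B3=T, B4=T
#4 (g=4, h=5) -> covered: B1=F, B2=F, B3=T, B4=T
#5 (g=8, h=14) -> covered: B1=F, B2=T, B3=T, B4=T
#6 (g=8, h=5) -> covered: B1=F, B2=T, B3=T, B4=T
#7 (g=4, h=3) -> covered: B1=F, B2=F, B3=T, B4=T
#8 (g=5, h=14) -> covered: B1=F, B2=F, B3=T, B4=T
union over all inputs: B1=T, B1=F, B2=T, B2=F, B3=T, B3=F, B4=T, B5=T (8 outcomes)
size 1 is not enough: best union over all size-1 subsets is 4/8
size 2 is not enough: best union over all size-2 subsets is 7/8
size 3: inputs {1, 3, 5} cover all 8 outcomes, and no lexicographically smaller subset of this size does

Answer: 1, 3, 5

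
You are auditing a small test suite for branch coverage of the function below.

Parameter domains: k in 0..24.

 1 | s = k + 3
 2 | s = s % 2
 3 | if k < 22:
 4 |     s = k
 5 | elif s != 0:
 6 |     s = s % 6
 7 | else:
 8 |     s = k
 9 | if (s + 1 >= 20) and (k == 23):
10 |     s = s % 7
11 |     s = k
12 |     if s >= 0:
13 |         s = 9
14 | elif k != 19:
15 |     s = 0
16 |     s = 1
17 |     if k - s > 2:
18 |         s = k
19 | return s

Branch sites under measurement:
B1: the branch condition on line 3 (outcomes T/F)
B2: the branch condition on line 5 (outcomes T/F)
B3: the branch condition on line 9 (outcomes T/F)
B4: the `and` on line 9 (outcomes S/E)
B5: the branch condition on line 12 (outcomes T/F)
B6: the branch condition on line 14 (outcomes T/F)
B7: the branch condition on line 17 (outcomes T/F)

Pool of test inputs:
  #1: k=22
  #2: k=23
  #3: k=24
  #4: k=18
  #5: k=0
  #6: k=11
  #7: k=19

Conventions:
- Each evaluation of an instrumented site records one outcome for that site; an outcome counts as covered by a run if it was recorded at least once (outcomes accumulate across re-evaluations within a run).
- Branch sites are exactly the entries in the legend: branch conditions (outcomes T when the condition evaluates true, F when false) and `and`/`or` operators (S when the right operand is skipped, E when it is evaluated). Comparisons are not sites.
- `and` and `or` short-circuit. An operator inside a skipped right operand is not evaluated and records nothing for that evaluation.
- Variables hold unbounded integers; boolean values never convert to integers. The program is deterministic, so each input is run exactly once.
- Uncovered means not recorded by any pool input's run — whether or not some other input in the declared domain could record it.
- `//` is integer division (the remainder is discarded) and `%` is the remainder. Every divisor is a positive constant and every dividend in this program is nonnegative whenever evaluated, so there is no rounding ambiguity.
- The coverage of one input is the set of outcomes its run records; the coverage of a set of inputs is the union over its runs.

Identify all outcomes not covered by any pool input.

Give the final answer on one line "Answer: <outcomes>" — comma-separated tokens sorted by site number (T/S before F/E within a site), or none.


input #1, k=22: events B1->F, B2->T, B4->S, B3->F, B6->T, B7->T; outcomes B1=F, B2=T, B3=F, B4=S, B6=T, B7=T
input #2, k=23: events B1->F, B2->F, B4->E, B3->T, B5->T; outcomes B1=F, B2=F, B3=T, B4=E, B5=T
input #3, k=24: events B1->F, B2->T, B4->S, B3->F, B6->T, B7->T; outcomes B1=F, B2=T, B3=F, B4=S, B6=T, B7=T
input #4, k=18: events B1->T, B4->S, B3->F, B6->T, B7->T; outcomes B1=T, B3=F, B4=S, B6=T, B7=T
input #5, k=0: events B1->T, B4->S, B3->F, B6->T, B7->F; outcomes B1=T, B3=F, B4=S, B6=T, B7=F
input #6, k=11: events B1->T, B4->S, B3->F, B6->T, B7->T; outcomes B1=T, B3=F, B4=S, B6=T, B7=T
input #7, k=19: events B1->T, B4->E, B3->F, B6->F; outcomes B1=T, B3=F, B4=E, B6=F
union over the pool: B1=T, B1=F, B2=T, B2=F, B3=T, B3=F, B4=S, B4=E, B5=T, B6=T, B6=F, B7=T, B7=F
uncovered (1 of 14): B5=F
Answer: B5=F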